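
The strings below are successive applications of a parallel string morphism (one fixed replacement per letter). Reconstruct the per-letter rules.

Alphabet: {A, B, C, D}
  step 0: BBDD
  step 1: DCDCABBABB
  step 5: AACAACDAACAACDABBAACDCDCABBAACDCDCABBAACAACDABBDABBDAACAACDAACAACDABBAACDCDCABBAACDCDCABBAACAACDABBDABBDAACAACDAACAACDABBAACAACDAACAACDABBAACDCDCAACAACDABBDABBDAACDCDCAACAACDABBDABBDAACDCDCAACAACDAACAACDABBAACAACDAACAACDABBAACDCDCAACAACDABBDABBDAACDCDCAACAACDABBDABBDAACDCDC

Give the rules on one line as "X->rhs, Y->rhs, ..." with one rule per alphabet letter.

  step 0 ⇒ step 1: BBDD ⇒ DC·DC·ABB·ABB
    B ↦ DC
    D ↦ ABB
    A ↦ AAC  (constrained at step 1)
    C ↦ D  (constrained at step 1)

A->AAC, B->DC, C->D, D->ABB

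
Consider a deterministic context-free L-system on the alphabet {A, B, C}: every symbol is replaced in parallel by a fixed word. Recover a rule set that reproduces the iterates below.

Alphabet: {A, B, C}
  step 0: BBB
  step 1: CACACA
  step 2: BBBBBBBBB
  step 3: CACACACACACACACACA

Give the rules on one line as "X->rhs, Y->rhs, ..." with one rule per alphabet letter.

A->B, B->CA, C->BB

  step 2 ⇒ step 3: BBBBBBBBB ⇒ CA·CA·CA·CA·CA·CA·CA·CA·CA
    B ↦ CA
  step 1 ⇒ step 2: CACACA ⇒ BB·B·BB·B·BB·B
    A ↦ B
  step 1 ⇒ step 2: CACACA ⇒ BB·B·BB·B·BB·B
    C ↦ BB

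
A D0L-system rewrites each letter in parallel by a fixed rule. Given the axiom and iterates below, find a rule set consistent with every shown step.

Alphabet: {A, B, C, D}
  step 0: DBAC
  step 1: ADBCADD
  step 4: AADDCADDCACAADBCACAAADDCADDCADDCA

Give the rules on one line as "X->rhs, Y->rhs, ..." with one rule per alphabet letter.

A->CA, B->DB, C->DD, D->A

  step 0 ⇒ step 1: DBAC ⇒ A·DB·CA·DD
    A ↦ CA
    B ↦ DB
    C ↦ DD
    D ↦ A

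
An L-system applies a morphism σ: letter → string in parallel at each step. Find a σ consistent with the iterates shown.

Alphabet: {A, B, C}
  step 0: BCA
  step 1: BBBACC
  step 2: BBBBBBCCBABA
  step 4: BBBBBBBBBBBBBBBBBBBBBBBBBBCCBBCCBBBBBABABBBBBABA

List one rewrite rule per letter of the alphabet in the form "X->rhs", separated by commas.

  step 1 ⇒ step 2: BBBACC ⇒ BB·BB·BB·CC·BA·BA
    A ↦ CC
    B ↦ BB
    C ↦ BA

A->CC, B->BB, C->BA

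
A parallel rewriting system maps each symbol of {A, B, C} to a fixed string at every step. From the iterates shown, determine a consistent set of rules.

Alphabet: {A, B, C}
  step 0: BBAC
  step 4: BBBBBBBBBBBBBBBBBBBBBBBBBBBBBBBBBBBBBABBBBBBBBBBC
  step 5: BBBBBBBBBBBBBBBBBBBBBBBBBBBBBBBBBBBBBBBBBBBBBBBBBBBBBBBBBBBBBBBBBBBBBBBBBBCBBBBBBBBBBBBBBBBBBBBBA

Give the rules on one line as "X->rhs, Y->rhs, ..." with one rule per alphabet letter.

A->C, B->BB, C->BA

  step 4 ⇒ step 5: BBBBBBBBBBBBBBBBBBBBBBBBBBBBBBBBBBBBBABBBBBBBBBBC ⇒ BB·BB·BB·BB·BB·BB·BB·BB·BB·BB·BB·BB·BB·BB·BB·BB·BB·BB·BB·BB·BB·BB·BB·BB·BB·BB·BB·BB·BB·BB·BB·BB·BB·BB·BB·BB·BB·C·BB·BB·BB·BB·BB·BB·BB·BB·BB·BB·BA
    A ↦ C
    B ↦ BB
    C ↦ BA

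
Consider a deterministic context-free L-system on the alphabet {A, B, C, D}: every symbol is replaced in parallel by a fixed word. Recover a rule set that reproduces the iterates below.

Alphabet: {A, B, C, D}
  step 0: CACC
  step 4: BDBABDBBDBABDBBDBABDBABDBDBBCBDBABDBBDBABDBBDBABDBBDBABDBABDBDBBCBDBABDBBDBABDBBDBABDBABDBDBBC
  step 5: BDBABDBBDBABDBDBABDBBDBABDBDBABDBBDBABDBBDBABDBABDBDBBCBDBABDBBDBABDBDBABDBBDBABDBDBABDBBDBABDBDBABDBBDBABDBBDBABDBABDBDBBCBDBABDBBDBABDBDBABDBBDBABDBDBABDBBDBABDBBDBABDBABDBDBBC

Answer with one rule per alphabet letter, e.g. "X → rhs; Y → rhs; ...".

  step 4 ⇒ step 5: BDBABDBBDBABDBBDBABDBABDBDBBCBDBABDBBDBABDBBDBABDBBDBABDBABDBDBBCBDBABDBBDBABDBBDBABDBABDBDBBC ⇒ BD·BA·BD·B·BD·BA·BD·BD·BA·BD·B·BD·BA·BD·BD·BA·BD·B·BD·BA·BD·B·BD·BA·BD·BA·BD·BD·BBC·BD·BA·BD·B·BD·BA·BD·BD·BA·BD·B·BD·BA·BD·BD·BA·BD·B·BD·BA·BD·BD·BA·BD·B·BD·BA·BD·B·BD·BA·BD·BA·BD·BD·BBC·BD·BA·BD·B·BD·BA·BD·BD·BA·BD·B·BD·BA·BD·BD·BA·BD·B·BD·BA·BD·B·BD·BA·BD·BA·BD·BD·BBC
    A ↦ B
    B ↦ BD
    C ↦ BBC
    D ↦ BA

A->B, B->BD, C->BBC, D->BA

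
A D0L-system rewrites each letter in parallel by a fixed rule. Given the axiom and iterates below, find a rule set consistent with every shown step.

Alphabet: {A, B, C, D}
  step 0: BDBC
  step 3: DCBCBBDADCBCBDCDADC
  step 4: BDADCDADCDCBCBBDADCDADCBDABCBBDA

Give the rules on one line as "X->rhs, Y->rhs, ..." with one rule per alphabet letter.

  step 3 ⇒ step 4: DCBCBBDADCBCBDCDADC ⇒ B·DA·DC·DA·DC·DC·B·CB·B·DA·DC·DA·DC·B·DA·B·CB·B·DA
    A ↦ CB
    B ↦ DC
    C ↦ DA
    D ↦ B

A->CB, B->DC, C->DA, D->B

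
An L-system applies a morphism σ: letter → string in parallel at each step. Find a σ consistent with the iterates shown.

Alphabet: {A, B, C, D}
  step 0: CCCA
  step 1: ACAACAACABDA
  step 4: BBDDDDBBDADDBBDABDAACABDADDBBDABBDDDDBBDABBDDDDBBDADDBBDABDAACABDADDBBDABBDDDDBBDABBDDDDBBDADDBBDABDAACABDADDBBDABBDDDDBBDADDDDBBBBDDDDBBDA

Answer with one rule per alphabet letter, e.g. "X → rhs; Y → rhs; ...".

A->BDA, B->DD, C->ACA, D->B

  step 0 ⇒ step 1: CCCA ⇒ ACA·ACA·ACA·BDA
    A ↦ BDA
    C ↦ ACA
    B ↦ DD  (constrained at step 1)
    D ↦ B  (constrained at step 1)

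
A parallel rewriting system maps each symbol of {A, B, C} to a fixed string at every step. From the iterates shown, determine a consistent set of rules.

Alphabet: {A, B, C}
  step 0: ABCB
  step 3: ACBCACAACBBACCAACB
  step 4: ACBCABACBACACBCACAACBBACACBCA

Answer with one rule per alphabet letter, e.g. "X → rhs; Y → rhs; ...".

A->AC, B->CA, C->B

  step 3 ⇒ step 4: ACBCACAACBBACCAACB ⇒ AC·B·CA·B·AC·B·AC·AC·B·CA·CA·AC·B·B·AC·AC·B·CA
    A ↦ AC
    B ↦ CA
    C ↦ B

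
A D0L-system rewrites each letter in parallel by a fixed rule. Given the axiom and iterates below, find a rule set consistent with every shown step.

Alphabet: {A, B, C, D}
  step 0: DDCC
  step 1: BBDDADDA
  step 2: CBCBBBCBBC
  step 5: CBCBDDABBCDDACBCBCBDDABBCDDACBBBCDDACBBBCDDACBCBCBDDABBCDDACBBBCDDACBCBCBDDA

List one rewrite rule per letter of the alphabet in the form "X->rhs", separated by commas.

  step 1 ⇒ step 2: BBDDADDA ⇒ CB·CB·B·B·C·B·B·C
    A ↦ C
    B ↦ CB
    D ↦ B
  step 0 ⇒ step 1: DDCC ⇒ B·B·DDA·DDA
    C ↦ DDA

A->C, B->CB, C->DDA, D->B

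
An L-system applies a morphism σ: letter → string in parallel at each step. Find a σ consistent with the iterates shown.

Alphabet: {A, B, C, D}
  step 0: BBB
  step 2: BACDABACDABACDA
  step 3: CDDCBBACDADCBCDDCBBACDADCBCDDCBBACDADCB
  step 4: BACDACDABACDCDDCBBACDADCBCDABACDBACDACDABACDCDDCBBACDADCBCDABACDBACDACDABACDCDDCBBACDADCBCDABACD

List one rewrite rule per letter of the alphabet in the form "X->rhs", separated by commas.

A->DCB, B->CD, C->BA, D->CDA

  step 3 ⇒ step 4: CDDCBBACDADCBCDDCBBACDADCBCDDCBBACDADCB ⇒ BA·CDA·CDA·BA·CD·CD·DCB·BA·CDA·DCB·CDA·BA·CD·BA·CDA·CDA·BA·CD·CD·DCB·BA·CDA·DCB·CDA·BA·CD·BA·CDA·CDA·BA·CD·CD·DCB·BA·CDA·DCB·CDA·BA·CD
    A ↦ DCB
    B ↦ CD
    C ↦ BA
    D ↦ CDA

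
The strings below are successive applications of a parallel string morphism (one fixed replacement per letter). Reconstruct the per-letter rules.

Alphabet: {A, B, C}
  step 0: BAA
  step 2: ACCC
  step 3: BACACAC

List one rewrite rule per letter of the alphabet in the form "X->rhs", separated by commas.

  step 2 ⇒ step 3: ACCC ⇒ B·AC·AC·AC
    A ↦ B
    C ↦ AC
    B ↦ C  (constrained at step 0)

A->B, B->C, C->AC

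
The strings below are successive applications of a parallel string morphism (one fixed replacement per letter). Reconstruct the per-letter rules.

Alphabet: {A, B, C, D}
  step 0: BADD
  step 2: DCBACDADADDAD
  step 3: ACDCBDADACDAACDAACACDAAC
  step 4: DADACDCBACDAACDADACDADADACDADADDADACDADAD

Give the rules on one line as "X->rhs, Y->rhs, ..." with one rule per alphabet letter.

A->DA, B->CB, C->D, D->AC

  step 3 ⇒ step 4: ACDCBDADACDAACDAACACDAAC ⇒ DA·D·AC·D·CB·AC·DA·AC·DA·D·AC·DA·DA·D·AC·DA·DA·D·DA·D·AC·DA·DA·D
    A ↦ DA
    B ↦ CB
    C ↦ D
    D ↦ AC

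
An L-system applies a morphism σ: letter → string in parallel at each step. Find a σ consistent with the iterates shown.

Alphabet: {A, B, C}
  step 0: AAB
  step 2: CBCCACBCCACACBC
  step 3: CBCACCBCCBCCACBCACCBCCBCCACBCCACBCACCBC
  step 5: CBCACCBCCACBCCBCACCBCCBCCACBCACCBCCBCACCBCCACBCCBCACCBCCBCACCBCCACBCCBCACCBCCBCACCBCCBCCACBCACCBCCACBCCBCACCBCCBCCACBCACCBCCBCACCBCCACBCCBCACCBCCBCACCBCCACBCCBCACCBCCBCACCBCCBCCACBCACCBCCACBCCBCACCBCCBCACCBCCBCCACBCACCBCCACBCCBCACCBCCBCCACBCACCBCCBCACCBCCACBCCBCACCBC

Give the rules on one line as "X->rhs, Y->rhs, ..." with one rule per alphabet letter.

  step 2 ⇒ step 3: CBCCACBCCACACBC ⇒ CBC·AC·CBC·CBC·CA·CBC·AC·CBC·CBC·CA·CBC·CA·CBC·AC·CBC
    A ↦ CA
    B ↦ AC
    C ↦ CBC

A->CA, B->AC, C->CBC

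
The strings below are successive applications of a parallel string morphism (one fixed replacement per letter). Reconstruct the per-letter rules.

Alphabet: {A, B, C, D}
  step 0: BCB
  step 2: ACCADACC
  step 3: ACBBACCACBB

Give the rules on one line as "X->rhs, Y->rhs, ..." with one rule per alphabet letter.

A->AC, B->AD, C->B, D->C

  step 2 ⇒ step 3: ACCADACC ⇒ AC·B·B·AC·C·AC·B·B
    A ↦ AC
    C ↦ B
    D ↦ C
    B ↦ AD  (constrained at step 0)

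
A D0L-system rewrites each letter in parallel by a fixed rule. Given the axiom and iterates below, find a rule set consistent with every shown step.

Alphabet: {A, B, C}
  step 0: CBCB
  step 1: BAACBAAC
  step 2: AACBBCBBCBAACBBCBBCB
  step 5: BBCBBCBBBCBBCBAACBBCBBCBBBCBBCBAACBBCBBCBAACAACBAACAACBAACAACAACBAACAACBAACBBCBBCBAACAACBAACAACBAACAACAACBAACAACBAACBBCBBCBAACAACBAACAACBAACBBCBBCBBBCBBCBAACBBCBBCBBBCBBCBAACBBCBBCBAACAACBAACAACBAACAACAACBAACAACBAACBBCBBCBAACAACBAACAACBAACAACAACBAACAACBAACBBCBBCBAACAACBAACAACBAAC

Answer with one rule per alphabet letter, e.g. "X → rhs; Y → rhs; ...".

A->BBC, B->AAC, C->B

  step 1 ⇒ step 2: BAACBAAC ⇒ AAC·BBC·BBC·B·AAC·BBC·BBC·B
    A ↦ BBC
    B ↦ AAC
    C ↦ B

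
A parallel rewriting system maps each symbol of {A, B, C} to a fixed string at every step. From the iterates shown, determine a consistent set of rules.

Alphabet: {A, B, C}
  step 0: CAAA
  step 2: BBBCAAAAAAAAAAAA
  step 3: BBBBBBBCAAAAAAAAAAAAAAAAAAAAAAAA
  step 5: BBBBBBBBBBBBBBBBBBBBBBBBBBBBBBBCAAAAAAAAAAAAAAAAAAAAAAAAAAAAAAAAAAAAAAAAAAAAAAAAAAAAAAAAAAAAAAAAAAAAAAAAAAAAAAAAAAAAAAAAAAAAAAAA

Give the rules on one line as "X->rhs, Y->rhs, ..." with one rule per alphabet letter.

A->AA, B->BB, C->BC

  step 2 ⇒ step 3: BBBCAAAAAAAAAAAA ⇒ BB·BB·BB·BC·AA·AA·AA·AA·AA·AA·AA·AA·AA·AA·AA·AA
    A ↦ AA
    B ↦ BB
    C ↦ BC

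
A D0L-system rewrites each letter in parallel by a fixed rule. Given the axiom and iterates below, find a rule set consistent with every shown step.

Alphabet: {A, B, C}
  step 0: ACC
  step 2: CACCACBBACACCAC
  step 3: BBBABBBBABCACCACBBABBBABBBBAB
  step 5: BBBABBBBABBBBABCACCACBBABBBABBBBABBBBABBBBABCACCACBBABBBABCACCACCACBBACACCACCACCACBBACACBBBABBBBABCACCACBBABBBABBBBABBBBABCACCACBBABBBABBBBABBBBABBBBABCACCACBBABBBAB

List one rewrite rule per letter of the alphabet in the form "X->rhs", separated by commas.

A->BBA, B->CAC, C->B

  step 2 ⇒ step 3: CACCACBBACACCAC ⇒ B·BBA·B·B·BBA·B·CAC·CAC·BBA·B·BBA·B·B·BBA·B
    A ↦ BBA
    B ↦ CAC
    C ↦ B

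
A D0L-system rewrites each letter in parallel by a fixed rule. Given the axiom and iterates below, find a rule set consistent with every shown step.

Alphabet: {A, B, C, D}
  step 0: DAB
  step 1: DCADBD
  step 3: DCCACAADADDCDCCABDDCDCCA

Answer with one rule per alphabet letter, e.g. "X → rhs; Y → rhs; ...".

A->AD, B->BD, C->CA, D->DC

  step 0 ⇒ step 1: DAB ⇒ DC·AD·BD
    A ↦ AD
    B ↦ BD
    D ↦ DC
    C ↦ CA  (constrained at step 1)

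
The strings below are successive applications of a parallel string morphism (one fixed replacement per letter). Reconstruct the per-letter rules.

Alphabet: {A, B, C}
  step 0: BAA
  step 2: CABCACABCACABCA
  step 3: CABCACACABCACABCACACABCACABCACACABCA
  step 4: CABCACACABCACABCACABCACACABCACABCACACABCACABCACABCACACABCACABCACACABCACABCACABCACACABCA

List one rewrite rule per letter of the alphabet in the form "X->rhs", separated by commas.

  step 3 ⇒ step 4: CABCACACABCACABCACACABCACABCACACABCA ⇒ CAB·CA·CA·CAB·CA·CAB·CA·CAB·CA·CA·CAB·CA·CAB·CA·CA·CAB·CA·CAB·CA·CAB·CA·CA·CAB·CA·CAB·CA·CA·CAB·CA·CAB·CA·CAB·CA·CA·CAB·CA
    A ↦ CA
    B ↦ CA
    C ↦ CAB

A->CA, B->CA, C->CAB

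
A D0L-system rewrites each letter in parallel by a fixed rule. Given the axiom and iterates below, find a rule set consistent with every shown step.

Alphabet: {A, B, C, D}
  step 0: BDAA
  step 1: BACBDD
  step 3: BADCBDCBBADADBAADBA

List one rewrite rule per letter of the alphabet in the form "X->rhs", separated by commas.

A->D, B->BA, C->AD, D->CB

  step 0 ⇒ step 1: BDAA ⇒ BA·CB·D·D
    A ↦ D
    B ↦ BA
    D ↦ CB
    C ↦ AD  (constrained at step 1)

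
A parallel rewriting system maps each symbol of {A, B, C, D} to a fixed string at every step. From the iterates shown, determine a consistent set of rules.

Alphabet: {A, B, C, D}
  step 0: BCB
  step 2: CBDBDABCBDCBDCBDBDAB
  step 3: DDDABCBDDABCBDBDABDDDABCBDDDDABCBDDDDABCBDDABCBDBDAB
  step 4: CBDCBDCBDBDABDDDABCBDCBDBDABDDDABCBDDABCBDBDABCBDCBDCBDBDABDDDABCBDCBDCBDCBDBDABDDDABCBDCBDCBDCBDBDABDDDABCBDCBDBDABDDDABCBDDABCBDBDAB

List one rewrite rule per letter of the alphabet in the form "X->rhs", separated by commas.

  step 3 ⇒ step 4: DDDABCBDDABCBDBDABDDDABCBDDDDABCBDDDDABCBDDABCBDBDAB ⇒ CBD·CBD·CBD·B·DAB·DD·DAB·CBD·CBD·B·DAB·DD·DAB·CBD·DAB·CBD·B·DAB·CBD·CBD·CBD·B·DAB·DD·DAB·CBD·CBD·CBD·CBD·B·DAB·DD·DAB·CBD·CBD·CBD·CBD·B·DAB·DD·DAB·CBD·CBD·B·DAB·DD·DAB·CBD·DAB·CBD·B·DAB
    A ↦ B
    B ↦ DAB
    C ↦ DD
    D ↦ CBD

A->B, B->DAB, C->DD, D->CBD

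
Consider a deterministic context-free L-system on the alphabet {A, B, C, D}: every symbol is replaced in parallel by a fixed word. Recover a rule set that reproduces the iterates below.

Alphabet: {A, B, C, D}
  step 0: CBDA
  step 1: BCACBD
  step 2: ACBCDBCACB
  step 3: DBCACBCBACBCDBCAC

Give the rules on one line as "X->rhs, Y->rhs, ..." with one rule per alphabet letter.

A->D, B->AC, C->BC, D->B

  step 2 ⇒ step 3: ACBCDBCACB ⇒ D·BC·AC·BC·B·AC·BC·D·BC·AC
    A ↦ D
    B ↦ AC
    C ↦ BC
    D ↦ B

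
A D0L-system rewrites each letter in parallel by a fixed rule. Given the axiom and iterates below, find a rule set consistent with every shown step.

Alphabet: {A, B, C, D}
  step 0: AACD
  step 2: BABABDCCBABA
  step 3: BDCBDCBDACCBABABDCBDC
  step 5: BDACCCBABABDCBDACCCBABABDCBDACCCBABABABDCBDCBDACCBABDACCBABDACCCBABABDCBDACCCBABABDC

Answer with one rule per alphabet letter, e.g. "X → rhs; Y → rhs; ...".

  step 2 ⇒ step 3: BABABDCCBABA ⇒ BD·C·BD·C·BD·ACC·BA·BA·BD·C·BD·C
    A ↦ C
    B ↦ BD
    C ↦ BA
    D ↦ ACC

A->C, B->BD, C->BA, D->ACC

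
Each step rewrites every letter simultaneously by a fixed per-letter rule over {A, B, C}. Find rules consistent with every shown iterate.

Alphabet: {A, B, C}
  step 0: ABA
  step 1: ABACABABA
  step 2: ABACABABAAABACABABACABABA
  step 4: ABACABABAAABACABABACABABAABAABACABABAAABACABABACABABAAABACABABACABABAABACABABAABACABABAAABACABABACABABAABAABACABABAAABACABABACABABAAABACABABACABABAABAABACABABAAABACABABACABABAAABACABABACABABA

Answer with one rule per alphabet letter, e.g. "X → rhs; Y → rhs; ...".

  step 1 ⇒ step 2: ABACABABA ⇒ ABA·CAB·ABA·A·ABA·CAB·ABA·CAB·ABA
    A ↦ ABA
    B ↦ CAB
    C ↦ A

A->ABA, B->CAB, C->A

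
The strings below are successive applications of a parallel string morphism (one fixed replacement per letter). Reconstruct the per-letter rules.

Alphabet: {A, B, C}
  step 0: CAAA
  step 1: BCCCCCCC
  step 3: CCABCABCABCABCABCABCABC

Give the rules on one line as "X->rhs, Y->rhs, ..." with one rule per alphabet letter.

A->CC, B->A, C->BC

  step 0 ⇒ step 1: CAAA ⇒ BC·CC·CC·CC
    A ↦ CC
    C ↦ BC
    B ↦ A  (constrained at step 1)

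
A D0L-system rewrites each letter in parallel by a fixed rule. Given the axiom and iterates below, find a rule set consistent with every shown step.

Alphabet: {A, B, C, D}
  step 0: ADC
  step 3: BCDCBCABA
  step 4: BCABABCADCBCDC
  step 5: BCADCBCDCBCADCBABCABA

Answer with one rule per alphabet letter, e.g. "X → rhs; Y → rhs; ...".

A->DC, B->BC, C->A, D->B

  step 4 ⇒ step 5: BCABABCADCBCDC ⇒ BC·A·DC·BC·DC·BC·A·DC·B·A·BC·A·B·A
    A ↦ DC
    B ↦ BC
    C ↦ A
    D ↦ B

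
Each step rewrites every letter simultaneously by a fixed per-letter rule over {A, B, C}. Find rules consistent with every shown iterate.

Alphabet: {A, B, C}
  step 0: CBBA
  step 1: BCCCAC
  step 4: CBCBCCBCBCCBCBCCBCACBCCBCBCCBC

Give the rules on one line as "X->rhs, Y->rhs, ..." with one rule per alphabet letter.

  step 0 ⇒ step 1: CBBA ⇒ BC·C·C·AC
    A ↦ AC
    B ↦ C
    C ↦ BC

A->AC, B->C, C->BC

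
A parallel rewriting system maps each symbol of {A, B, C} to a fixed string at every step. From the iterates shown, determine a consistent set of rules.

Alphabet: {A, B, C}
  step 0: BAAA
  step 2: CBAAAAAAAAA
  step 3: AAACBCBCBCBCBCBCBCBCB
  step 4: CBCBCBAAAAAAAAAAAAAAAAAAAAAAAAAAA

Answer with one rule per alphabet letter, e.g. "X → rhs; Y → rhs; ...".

  step 3 ⇒ step 4: AAACBCBCBCBCBCBCBCBCB ⇒ CB·CB·CB·AA·A·AA·A·AA·A·AA·A·AA·A·AA·A·AA·A·AA·A·AA·A
    A ↦ CB
    B ↦ A
    C ↦ AA

A->CB, B->A, C->AA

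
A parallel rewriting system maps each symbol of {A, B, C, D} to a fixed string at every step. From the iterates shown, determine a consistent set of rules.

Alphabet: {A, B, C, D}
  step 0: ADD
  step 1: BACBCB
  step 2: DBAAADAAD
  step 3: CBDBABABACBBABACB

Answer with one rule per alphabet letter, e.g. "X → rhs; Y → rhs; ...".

A->BA, B->D, C->AA, D->CB

  step 2 ⇒ step 3: DBAAADAAD ⇒ CB·D·BA·BA·BA·CB·BA·BA·CB
    A ↦ BA
    B ↦ D
    D ↦ CB
  step 1 ⇒ step 2: BACBCB ⇒ D·BA·AA·D·AA·D
    C ↦ AA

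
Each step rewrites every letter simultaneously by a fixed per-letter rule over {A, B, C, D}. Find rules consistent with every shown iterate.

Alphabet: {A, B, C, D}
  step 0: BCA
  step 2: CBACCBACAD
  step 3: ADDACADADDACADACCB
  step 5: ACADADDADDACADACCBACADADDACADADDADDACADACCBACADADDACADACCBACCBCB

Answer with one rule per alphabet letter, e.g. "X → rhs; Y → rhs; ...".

A->AC, B->D, C->AD, D->CB

  step 2 ⇒ step 3: CBACCBACAD ⇒ AD·D·AC·AD·AD·D·AC·AD·AC·CB
    A ↦ AC
    B ↦ D
    C ↦ AD
    D ↦ CB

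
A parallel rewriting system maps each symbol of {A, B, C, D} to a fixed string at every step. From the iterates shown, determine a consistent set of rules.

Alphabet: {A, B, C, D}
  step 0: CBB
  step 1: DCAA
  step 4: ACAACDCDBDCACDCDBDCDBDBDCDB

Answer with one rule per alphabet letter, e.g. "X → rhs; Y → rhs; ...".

A->DB, B->A, C->DC, D->AC

  step 0 ⇒ step 1: CBB ⇒ DC·A·A
    B ↦ A
    C ↦ DC
    A ↦ DB  (constrained at step 1)
    D ↦ AC  (constrained at step 1)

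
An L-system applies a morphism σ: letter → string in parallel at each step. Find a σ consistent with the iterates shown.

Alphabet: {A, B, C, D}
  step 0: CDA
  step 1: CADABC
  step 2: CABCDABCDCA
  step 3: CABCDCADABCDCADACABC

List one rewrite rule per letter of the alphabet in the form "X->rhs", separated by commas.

  step 2 ⇒ step 3: CABCDABCDCA ⇒ CA·BC·D·CA·DA·BC·D·CA·DA·CA·BC
    A ↦ BC
    B ↦ D
    C ↦ CA
    D ↦ DA

A->BC, B->D, C->CA, D->DA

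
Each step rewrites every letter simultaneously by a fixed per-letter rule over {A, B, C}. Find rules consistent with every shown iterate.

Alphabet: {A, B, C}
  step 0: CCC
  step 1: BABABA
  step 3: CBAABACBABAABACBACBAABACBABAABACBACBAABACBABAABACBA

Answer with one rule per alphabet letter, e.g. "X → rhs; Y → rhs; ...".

A->CBA, B->ABA, C->BA

  step 0 ⇒ step 1: CCC ⇒ BA·BA·BA
    C ↦ BA
    A ↦ CBA  (constrained at step 1)
    B ↦ ABA  (constrained at step 1)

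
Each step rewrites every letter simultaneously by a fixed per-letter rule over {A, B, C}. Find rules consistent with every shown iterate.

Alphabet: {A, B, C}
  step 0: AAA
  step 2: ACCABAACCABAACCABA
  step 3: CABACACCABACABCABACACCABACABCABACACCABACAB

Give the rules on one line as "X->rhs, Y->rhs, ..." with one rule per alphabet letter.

  step 2 ⇒ step 3: ACCABAACCABAACCABA ⇒ CAB·AC·AC·CAB·A·CAB·CAB·AC·AC·CAB·A·CAB·CAB·AC·AC·CAB·A·CAB
    A ↦ CAB
    B ↦ A
    C ↦ AC

A->CAB, B->A, C->AC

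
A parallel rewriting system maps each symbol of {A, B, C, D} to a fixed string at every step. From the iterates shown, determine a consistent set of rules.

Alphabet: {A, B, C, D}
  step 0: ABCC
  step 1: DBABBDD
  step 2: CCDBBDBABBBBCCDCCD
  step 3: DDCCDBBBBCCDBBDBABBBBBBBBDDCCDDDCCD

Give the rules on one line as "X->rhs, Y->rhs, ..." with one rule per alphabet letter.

  step 2 ⇒ step 3: CCDBBDBABBBBCCDCCD ⇒ D·D·CCD·BB·BB·CCD·BB·DBA·BB·BB·BB·BB·D·D·CCD·D·D·CCD
    A ↦ DBA
    B ↦ BB
    C ↦ D
    D ↦ CCD

A->DBA, B->BB, C->D, D->CCD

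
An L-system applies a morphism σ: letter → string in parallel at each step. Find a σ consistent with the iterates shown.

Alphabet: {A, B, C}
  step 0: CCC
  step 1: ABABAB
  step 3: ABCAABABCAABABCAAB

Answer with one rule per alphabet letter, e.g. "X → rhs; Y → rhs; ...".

  step 0 ⇒ step 1: CCC ⇒ AB·AB·AB
    C ↦ AB
    A ↦ CA  (constrained at step 1)
    B ↦ C  (constrained at step 1)

A->CA, B->C, C->AB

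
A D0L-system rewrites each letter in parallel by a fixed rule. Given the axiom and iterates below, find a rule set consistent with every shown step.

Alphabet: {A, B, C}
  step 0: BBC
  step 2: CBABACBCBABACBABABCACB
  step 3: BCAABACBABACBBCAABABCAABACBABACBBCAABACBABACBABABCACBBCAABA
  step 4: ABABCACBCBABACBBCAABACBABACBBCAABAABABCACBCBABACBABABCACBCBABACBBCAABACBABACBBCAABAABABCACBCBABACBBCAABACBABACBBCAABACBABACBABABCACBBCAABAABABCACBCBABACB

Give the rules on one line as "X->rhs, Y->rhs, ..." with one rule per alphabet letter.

A->CB, B->ABA, C->BCA

  step 3 ⇒ step 4: BCAABACBABACBBCAABABCAABACBABACBBCAABACBABACBABABCACBBCAABA ⇒ ABA·BCA·CB·CB·ABA·CB·BCA·ABA·CB·ABA·CB·BCA·ABA·ABA·BCA·CB·CB·ABA·CB·ABA·BCA·CB·CB·ABA·CB·BCA·ABA·CB·ABA·CB·BCA·ABA·ABA·BCA·CB·CB·ABA·CB·BCA·ABA·CB·ABA·CB·BCA·ABA·CB·ABA·CB·ABA·BCA·CB·BCA·ABA·ABA·BCA·CB·CB·ABA·CB
    A ↦ CB
    B ↦ ABA
    C ↦ BCA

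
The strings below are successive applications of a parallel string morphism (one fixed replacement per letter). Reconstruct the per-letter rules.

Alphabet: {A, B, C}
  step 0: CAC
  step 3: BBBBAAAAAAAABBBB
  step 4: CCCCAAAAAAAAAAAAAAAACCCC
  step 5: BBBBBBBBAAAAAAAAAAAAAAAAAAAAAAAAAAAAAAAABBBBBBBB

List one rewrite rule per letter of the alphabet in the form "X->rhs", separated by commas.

A->AA, B->C, C->BB

  step 4 ⇒ step 5: CCCCAAAAAAAAAAAAAAAACCCC ⇒ BB·BB·BB·BB·AA·AA·AA·AA·AA·AA·AA·AA·AA·AA·AA·AA·AA·AA·AA·AA·BB·BB·BB·BB
    A ↦ AA
    C ↦ BB
  step 3 ⇒ step 4: BBBBAAAAAAAABBBB ⇒ C·C·C·C·AA·AA·AA·AA·AA·AA·AA·AA·C·C·C·C
    B ↦ C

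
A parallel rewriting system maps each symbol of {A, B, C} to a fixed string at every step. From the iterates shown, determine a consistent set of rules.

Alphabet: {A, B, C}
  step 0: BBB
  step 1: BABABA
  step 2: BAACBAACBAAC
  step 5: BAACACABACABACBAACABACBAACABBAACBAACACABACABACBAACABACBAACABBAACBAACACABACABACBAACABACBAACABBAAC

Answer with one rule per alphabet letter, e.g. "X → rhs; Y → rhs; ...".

A->AC, B->BA, C->AB

  step 1 ⇒ step 2: BABABA ⇒ BA·AC·BA·AC·BA·AC
    A ↦ AC
    B ↦ BA
    C ↦ AB  (constrained at step 2)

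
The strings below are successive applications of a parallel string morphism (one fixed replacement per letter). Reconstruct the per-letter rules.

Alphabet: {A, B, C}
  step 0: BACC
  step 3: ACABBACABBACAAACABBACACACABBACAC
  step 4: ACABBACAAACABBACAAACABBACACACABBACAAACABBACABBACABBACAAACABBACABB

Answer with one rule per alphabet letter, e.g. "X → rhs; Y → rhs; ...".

  step 3 ⇒ step 4: ACABBACABBACAAACABBACACACABBACAC ⇒ AC·ABB·AC·A·A·AC·ABB·AC·A·A·AC·ABB·AC·AC·AC·ABB·AC·A·A·AC·ABB·AC·ABB·AC·ABB·AC·A·A·AC·ABB·AC·ABB
    A ↦ AC
    B ↦ A
    C ↦ ABB

A->AC, B->A, C->ABB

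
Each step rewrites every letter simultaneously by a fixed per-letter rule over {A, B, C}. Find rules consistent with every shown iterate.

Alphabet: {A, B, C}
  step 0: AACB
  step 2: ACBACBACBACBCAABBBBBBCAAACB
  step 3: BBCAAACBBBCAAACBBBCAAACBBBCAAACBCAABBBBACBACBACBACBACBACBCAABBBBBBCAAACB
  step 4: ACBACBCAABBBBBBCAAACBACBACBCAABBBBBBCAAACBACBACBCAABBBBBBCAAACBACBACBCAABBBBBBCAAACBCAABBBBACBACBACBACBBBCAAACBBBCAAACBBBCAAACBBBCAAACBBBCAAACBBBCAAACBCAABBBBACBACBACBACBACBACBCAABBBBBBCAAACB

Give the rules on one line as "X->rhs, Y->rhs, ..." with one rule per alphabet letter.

A->BB, B->ACB, C->CAA

  step 3 ⇒ step 4: BBCAAACBBBCAAACBBBCAAACBBBCAAACBCAABBBBACBACBACBACBACBACBCAABBBBBBCAAACB ⇒ ACB·ACB·CAA·BB·BB·BB·CAA·ACB·ACB·ACB·CAA·BB·BB·BB·CAA·ACB·ACB·ACB·CAA·BB·BB·BB·CAA·ACB·ACB·ACB·CAA·BB·BB·BB·CAA·ACB·CAA·BB·BB·ACB·ACB·ACB·ACB·BB·CAA·ACB·BB·CAA·ACB·BB·CAA·ACB·BB·CAA·ACB·BB·CAA·ACB·BB·CAA·ACB·CAA·BB·BB·ACB·ACB·ACB·ACB·ACB·ACB·CAA·BB·BB·BB·CAA·ACB
    A ↦ BB
    B ↦ ACB
    C ↦ CAA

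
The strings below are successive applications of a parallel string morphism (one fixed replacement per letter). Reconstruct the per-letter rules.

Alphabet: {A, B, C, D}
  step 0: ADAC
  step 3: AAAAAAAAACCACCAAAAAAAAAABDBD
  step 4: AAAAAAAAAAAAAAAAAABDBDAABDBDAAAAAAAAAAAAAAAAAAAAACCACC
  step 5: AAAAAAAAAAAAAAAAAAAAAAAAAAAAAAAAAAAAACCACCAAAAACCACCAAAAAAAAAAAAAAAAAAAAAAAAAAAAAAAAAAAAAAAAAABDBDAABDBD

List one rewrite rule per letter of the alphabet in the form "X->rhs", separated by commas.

  step 4 ⇒ step 5: AAAAAAAAAAAAAAAAAABDBDAABDBDAAAAAAAAAAAAAAAAAAAAACCACC ⇒ AA·AA·AA·AA·AA·AA·AA·AA·AA·AA·AA·AA·AA·AA·AA·AA·AA·AA·A·CC·A·CC·AA·AA·A·CC·A·CC·AA·AA·AA·AA·AA·AA·AA·AA·AA·AA·AA·AA·AA·AA·AA·AA·AA·AA·AA·AA·AA·BD·BD·AA·BD·BD
    A ↦ AA
    B ↦ A
    C ↦ BD
    D ↦ CC

A->AA, B->A, C->BD, D->CC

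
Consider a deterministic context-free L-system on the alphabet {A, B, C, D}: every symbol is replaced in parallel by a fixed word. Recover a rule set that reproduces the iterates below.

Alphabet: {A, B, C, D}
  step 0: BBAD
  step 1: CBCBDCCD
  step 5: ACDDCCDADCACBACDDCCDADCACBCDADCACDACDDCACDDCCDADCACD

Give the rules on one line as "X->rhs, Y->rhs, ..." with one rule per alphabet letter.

  step 0 ⇒ step 1: BBAD ⇒ CB·CB·DC·CD
    A ↦ DC
    B ↦ CB
    D ↦ CD
    C ↦ A  (constrained at step 1)

A->DC, B->CB, C->A, D->CD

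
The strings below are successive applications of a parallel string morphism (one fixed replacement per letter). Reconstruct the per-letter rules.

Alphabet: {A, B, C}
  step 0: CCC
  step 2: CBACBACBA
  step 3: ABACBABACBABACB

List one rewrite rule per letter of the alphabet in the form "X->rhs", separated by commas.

  step 2 ⇒ step 3: CBACBACBA ⇒ AB·A·CB·AB·A·CB·AB·A·CB
    A ↦ CB
    B ↦ A
    C ↦ AB

A->CB, B->A, C->AB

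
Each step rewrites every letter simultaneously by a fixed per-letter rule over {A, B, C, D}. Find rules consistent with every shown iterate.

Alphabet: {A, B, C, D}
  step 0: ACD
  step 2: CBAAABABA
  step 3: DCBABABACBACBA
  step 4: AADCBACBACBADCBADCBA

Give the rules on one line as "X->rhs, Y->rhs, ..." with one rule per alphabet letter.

  step 3 ⇒ step 4: DCBABABACBACBA ⇒ AA·D·C·BA·C·BA·C·BA·D·C·BA·D·C·BA
    A ↦ BA
    B ↦ C
    C ↦ D
    D ↦ AA

A->BA, B->C, C->D, D->AA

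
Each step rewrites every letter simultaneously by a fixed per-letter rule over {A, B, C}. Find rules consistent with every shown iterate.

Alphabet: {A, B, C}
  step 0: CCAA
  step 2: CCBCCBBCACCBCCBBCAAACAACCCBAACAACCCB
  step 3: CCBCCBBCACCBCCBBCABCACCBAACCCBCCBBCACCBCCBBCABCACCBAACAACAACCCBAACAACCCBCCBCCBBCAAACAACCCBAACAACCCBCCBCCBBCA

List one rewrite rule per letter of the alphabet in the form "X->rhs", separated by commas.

  step 2 ⇒ step 3: CCBCCBBCACCBCCBBCAAACAACCCBAACAACCCB ⇒ CCB·CCB·BCA·CCB·CCB·BCA·BCA·CCB·AAC·CCB·CCB·BCA·CCB·CCB·BCA·BCA·CCB·AAC·AAC·AAC·CCB·AAC·AAC·CCB·CCB·CCB·BCA·AAC·AAC·CCB·AAC·AAC·CCB·CCB·CCB·BCA
    A ↦ AAC
    B ↦ BCA
    C ↦ CCB

A->AAC, B->BCA, C->CCB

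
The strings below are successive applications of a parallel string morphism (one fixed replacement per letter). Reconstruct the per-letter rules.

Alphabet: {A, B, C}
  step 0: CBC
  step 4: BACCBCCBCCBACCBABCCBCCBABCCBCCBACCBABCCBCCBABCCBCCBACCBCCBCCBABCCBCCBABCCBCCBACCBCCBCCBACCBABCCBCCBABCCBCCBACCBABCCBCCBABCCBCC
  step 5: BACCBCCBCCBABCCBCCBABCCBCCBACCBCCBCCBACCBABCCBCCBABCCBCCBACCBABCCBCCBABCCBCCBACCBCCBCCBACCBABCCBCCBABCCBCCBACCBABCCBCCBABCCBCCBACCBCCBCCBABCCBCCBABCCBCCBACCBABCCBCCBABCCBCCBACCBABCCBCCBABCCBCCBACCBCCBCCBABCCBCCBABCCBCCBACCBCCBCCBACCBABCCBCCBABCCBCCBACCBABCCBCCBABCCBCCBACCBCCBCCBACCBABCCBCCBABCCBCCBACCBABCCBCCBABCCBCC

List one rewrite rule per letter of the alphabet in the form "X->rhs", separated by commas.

  step 4 ⇒ step 5: BACCBCCBCCBACCBABCCBCCBABCCBCCBACCBABCCBCCBABCCBCCBACCBCCBCCBABCCBCCBABCCBCCBACCBCCBCCBACCBABCCBCCBABCCBCCBACCBABCCBCCBABCCBCC ⇒ BA·CC·BCC·BCC·BA·BCC·BCC·BA·BCC·BCC·BA·CC·BCC·BCC·BA·CC·BA·BCC·BCC·BA·BCC·BCC·BA·CC·BA·BCC·BCC·BA·BCC·BCC·BA·CC·BCC·BCC·BA·CC·BA·BCC·BCC·BA·BCC·BCC·BA·CC·BA·BCC·BCC·BA·BCC·BCC·BA·CC·BCC·BCC·BA·BCC·BCC·BA·BCC·BCC·BA·CC·BA·BCC·BCC·BA·BCC·BCC·BA·CC·BA·BCC·BCC·BA·BCC·BCC·BA·CC·BCC·BCC·BA·BCC·BCC·BA·BCC·BCC·BA·CC·BCC·BCC·BA·CC·BA·BCC·BCC·BA·BCC·BCC·BA·CC·BA·BCC·BCC·BA·BCC·BCC·BA·CC·BCC·BCC·BA·CC·BA·BCC·BCC·BA·BCC·BCC·BA·CC·BA·BCC·BCC·BA·BCC·BCC
    A ↦ CC
    B ↦ BA
    C ↦ BCC

A->CC, B->BA, C->BCC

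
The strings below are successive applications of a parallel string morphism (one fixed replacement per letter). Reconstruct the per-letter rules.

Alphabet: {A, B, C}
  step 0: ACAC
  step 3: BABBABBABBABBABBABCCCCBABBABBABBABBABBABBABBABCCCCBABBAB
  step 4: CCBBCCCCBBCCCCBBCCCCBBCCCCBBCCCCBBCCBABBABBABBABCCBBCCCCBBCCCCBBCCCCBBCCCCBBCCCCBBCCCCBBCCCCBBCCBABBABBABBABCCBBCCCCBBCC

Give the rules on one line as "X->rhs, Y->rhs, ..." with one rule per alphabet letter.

A->BB, B->CC, C->BAB

  step 3 ⇒ step 4: BABBABBABBABBABBABCCCCBABBABBABBABBABBABBABBABCCCCBABBAB ⇒ CC·BB·CC·CC·BB·CC·CC·BB·CC·CC·BB·CC·CC·BB·CC·CC·BB·CC·BAB·BAB·BAB·BAB·CC·BB·CC·CC·BB·CC·CC·BB·CC·CC·BB·CC·CC·BB·CC·CC·BB·CC·CC·BB·CC·CC·BB·CC·BAB·BAB·BAB·BAB·CC·BB·CC·CC·BB·CC
    A ↦ BB
    B ↦ CC
    C ↦ BAB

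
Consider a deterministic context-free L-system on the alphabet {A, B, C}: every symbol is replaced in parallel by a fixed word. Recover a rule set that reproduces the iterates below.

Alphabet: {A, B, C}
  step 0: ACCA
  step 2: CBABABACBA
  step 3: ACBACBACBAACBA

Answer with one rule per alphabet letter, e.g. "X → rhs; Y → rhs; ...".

  step 2 ⇒ step 3: CBABABACBA ⇒ A·C·BA·C·BA·C·BA·A·C·BA
    A ↦ BA
    B ↦ C
    C ↦ A

A->BA, B->C, C->A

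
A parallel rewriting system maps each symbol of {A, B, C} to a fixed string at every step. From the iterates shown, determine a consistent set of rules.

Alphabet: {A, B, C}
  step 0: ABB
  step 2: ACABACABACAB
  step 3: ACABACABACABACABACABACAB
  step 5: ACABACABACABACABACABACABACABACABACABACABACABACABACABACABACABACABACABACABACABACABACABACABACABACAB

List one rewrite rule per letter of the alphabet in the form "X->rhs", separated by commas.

  step 2 ⇒ step 3: ACABACABACAB ⇒ AC·AB·AC·AB·AC·AB·AC·AB·AC·AB·AC·AB
    A ↦ AC
    B ↦ AB
    C ↦ AB

A->AC, B->AB, C->AB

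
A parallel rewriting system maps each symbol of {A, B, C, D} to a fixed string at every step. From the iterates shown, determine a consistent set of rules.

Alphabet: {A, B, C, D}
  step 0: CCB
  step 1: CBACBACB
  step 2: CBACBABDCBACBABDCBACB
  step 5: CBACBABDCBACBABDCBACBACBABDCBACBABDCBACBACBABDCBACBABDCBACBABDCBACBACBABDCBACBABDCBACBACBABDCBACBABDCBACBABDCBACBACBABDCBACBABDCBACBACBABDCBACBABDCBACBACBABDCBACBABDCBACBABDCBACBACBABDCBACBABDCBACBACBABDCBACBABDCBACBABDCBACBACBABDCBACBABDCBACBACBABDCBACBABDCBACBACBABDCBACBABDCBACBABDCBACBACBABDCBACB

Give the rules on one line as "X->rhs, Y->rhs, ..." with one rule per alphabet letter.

A->ABD, B->CB, C->CBA, D->A

  step 1 ⇒ step 2: CBACBACB ⇒ CBA·CB·ABD·CBA·CB·ABD·CBA·CB
    A ↦ ABD
    B ↦ CB
    C ↦ CBA
    D ↦ A  (constrained at step 2)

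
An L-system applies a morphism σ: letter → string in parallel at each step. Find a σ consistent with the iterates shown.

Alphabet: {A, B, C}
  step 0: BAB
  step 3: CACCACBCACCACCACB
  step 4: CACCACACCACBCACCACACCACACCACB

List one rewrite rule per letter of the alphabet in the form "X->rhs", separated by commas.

A->C, B->CB, C->CA

  step 3 ⇒ step 4: CACCACBCACCACCACB ⇒ CA·C·CA·CA·C·CA·CB·CA·C·CA·CA·C·CA·CA·C·CA·CB
    A ↦ C
    B ↦ CB
    C ↦ CA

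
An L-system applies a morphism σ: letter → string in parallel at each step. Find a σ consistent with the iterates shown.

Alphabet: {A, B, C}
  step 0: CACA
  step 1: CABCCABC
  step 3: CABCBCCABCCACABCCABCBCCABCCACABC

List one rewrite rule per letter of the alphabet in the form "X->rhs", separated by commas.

  step 0 ⇒ step 1: CACA ⇒ CA·BC·CA·BC
    A ↦ BC
    C ↦ CA
    B ↦ BC  (constrained at step 1)

A->BC, B->BC, C->CA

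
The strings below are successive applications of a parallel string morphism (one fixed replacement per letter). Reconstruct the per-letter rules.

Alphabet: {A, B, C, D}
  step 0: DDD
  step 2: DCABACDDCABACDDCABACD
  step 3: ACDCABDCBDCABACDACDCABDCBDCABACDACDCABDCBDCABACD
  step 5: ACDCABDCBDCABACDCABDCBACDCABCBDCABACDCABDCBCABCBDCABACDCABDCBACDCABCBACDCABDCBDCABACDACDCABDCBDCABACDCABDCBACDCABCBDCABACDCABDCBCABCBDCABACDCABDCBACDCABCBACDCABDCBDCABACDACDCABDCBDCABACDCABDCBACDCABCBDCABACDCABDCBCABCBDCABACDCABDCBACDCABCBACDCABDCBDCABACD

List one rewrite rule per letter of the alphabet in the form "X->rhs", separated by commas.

A->D, B->CB, C->CAB, D->ACD

  step 2 ⇒ step 3: DCABACDDCABACDDCABACD ⇒ ACD·CAB·D·CB·D·CAB·ACD·ACD·CAB·D·CB·D·CAB·ACD·ACD·CAB·D·CB·D·CAB·ACD
    A ↦ D
    B ↦ CB
    C ↦ CAB
    D ↦ ACD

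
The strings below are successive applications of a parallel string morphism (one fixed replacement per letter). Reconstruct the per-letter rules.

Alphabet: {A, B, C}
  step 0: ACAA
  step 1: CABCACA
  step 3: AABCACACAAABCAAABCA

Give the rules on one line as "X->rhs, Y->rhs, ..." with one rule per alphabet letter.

A->CA, B->AA, C->B

  step 0 ⇒ step 1: ACAA ⇒ CA·B·CA·CA
    A ↦ CA
    C ↦ B
    B ↦ AA  (constrained at step 1)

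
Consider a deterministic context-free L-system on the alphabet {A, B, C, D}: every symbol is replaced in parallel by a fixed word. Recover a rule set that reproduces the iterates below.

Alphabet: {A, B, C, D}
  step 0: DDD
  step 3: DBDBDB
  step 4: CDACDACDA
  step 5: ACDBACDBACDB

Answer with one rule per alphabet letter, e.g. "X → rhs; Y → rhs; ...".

A->DB, B->DA, C->A, D->C

  step 4 ⇒ step 5: CDACDACDA ⇒ A·C·DB·A·C·DB·A·C·DB
    A ↦ DB
    C ↦ A
    D ↦ C
  step 3 ⇒ step 4: DBDBDB ⇒ C·DA·C·DA·C·DA
    B ↦ DA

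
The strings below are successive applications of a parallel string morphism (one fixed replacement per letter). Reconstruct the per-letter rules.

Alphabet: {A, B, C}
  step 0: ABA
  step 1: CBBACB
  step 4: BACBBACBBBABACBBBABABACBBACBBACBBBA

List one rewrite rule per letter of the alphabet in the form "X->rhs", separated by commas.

A->CB, B->BA, C->B

  step 0 ⇒ step 1: ABA ⇒ CB·BA·CB
    A ↦ CB
    B ↦ BA
    C ↦ B  (constrained at step 1)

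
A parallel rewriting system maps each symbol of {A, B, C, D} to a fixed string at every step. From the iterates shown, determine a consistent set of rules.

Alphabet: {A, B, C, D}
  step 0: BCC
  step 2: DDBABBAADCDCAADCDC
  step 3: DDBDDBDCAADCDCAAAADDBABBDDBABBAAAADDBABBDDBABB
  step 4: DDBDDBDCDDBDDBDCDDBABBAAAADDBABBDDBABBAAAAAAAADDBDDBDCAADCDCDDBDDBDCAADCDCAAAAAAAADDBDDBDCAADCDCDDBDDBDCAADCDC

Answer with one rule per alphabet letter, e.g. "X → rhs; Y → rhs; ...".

A->AA, B->DC, C->ABB, D->DDB

  step 3 ⇒ step 4: DDBDDBDCAADCDCAAAADDBABBDDBABBAAAADDBABBDDBABB ⇒ DDB·DDB·DC·DDB·DDB·DC·DDB·ABB·AA·AA·DDB·ABB·DDB·ABB·AA·AA·AA·AA·DDB·DDB·DC·AA·DC·DC·DDB·DDB·DC·AA·DC·DC·AA·AA·AA·AA·DDB·DDB·DC·AA·DC·DC·DDB·DDB·DC·AA·DC·DC
    A ↦ AA
    B ↦ DC
    C ↦ ABB
    D ↦ DDB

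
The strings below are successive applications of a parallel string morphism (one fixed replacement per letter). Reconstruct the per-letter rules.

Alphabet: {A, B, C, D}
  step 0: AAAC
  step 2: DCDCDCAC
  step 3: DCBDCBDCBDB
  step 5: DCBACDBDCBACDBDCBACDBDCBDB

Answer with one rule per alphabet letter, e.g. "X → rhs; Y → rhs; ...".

  step 2 ⇒ step 3: DCDCDCAC ⇒ DC·B·DC·B·DC·B·D·B
    A ↦ D
    C ↦ B
    D ↦ DC
    B ↦ AC  (constrained at step 3)

A->D, B->AC, C->B, D->DC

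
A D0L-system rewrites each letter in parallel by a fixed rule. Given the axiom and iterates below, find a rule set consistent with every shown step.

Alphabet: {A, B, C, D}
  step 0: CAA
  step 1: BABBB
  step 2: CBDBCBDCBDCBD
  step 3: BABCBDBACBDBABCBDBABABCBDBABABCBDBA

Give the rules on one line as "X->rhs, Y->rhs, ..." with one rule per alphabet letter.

A->B, B->CBD, C->BAB, D->BA

  step 2 ⇒ step 3: CBDBCBDCBDCBD ⇒ BAB·CBD·BA·CBD·BAB·CBD·BA·BAB·CBD·BA·BAB·CBD·BA
    B ↦ CBD
    C ↦ BAB
    D ↦ BA
  step 0 ⇒ step 1: CAA ⇒ BAB·B·B
    A ↦ B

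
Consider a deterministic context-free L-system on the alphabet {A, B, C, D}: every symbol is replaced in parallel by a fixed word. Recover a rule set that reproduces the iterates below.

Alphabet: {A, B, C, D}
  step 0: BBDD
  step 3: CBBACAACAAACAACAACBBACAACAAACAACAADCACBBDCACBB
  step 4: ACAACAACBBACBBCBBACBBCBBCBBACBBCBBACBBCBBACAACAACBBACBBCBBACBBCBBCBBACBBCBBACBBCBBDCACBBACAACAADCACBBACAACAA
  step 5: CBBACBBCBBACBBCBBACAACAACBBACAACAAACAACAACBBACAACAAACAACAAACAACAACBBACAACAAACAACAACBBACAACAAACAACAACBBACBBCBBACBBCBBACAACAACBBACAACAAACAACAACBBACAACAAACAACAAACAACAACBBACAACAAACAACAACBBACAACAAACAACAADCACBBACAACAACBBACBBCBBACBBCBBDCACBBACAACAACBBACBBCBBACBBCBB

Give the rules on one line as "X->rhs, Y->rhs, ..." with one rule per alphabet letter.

  step 4 ⇒ step 5: ACAACAACBBACBBCBBACBBCBBCBBACBBCBBACBBCBBACAACAACBBACBBCBBACBBCBBCBBACBBCBBACBBCBBDCACBBACAACAADCACBBACAACAA ⇒ CBB·A·CBB·CBB·A·CBB·CBB·A·CAA·CAA·CBB·A·CAA·CAA·A·CAA·CAA·CBB·A·CAA·CAA·A·CAA·CAA·A·CAA·CAA·CBB·A·CAA·CAA·A·CAA·CAA·CBB·A·CAA·CAA·A·CAA·CAA·CBB·A·CBB·CBB·A·CBB·CBB·A·CAA·CAA·CBB·A·CAA·CAA·A·CAA·CAA·CBB·A·CAA·CAA·A·CAA·CAA·A·CAA·CAA·CBB·A·CAA·CAA·A·CAA·CAA·CBB·A·CAA·CAA·A·CAA·CAA·DC·A·CBB·A·CAA·CAA·CBB·A·CBB·CBB·A·CBB·CBB·DC·A·CBB·A·CAA·CAA·CBB·A·CBB·CBB·A·CBB·CBB
    A ↦ CBB
    B ↦ CAA
    C ↦ A
    D ↦ DC

A->CBB, B->CAA, C->A, D->DC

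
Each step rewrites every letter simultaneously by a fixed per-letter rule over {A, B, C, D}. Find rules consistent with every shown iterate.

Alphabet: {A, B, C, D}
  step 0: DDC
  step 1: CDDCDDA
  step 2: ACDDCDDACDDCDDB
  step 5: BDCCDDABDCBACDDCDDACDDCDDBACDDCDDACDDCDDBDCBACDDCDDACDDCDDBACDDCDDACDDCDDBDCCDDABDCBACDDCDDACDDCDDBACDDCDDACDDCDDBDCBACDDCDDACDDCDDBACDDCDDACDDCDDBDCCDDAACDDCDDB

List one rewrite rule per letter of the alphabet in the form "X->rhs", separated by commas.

  step 1 ⇒ step 2: CDDCDDA ⇒ A·CDD·CDD·A·CDD·CDD·B
    A ↦ B
    C ↦ A
    D ↦ CDD
    B ↦ BDC  (constrained at step 2)

A->B, B->BDC, C->A, D->CDD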